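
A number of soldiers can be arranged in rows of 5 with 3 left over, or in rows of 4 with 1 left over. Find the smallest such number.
M = 5 × 4 = 20. M₁ = 4, y₁ ≡ 4 (mod 5). M₂ = 5, y₂ ≡ 1 (mod 4). n = 3×4×4 + 1×5×1 ≡ 13 (mod 20). The smallest positive such number is 13.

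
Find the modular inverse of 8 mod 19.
8^(-1) ≡ 12 (mod 19). Verification: 8 × 12 = 96 ≡ 1 (mod 19)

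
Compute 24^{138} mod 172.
164

Using successive squaring:
Binary expansion of 138: 10001010
Powers of 24 mod 172 (each is the square of the previous):
  24^1 ≡ 24 (mod 172)
  24^2 ≡ 24² = 576 ≡ 60 (mod 172)
  24^4 ≡ 60² = 3600 ≡ 160 (mod 172)
  24^8 ≡ 160² = 25600 ≡ 144 (mod 172)
  24^16 ≡ 144² = 20736 ≡ 96 (mod 172)
  24^32 ≡ 96² = 9216 ≡ 100 (mod 172)
  24^64 ≡ 100² = 10000 ≡ 24 (mod 172)
  24^128 ≡ 24² = 576 ≡ 60 (mod 172)
138 = 128 + 8 + 2, so 24^138 = 24^128 × 24^8 × 24^2 ≡ 60 × 144 × 60 (mod 172)
Multiplying step by step:
  60 × 144 = 8640 ≡ 40 (mod 172)
  40 × 60 = 2400 ≡ 164 (mod 172)
Result: 24^138 ≡ 164 (mod 172)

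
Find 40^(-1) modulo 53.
4

Using Extended Euclidean Algorithm:
gcd(40, 53) = 1
Bezout coefficients: 40 × 4 + 53 × -3 = 1
So 40 × 4 ≡ 1 (mod 53)
The inverse is 4 mod 53 = 4
Verification: 40 × 4 = 160 = 3 × 53 + 1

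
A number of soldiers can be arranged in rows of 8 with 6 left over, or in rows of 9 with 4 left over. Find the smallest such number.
M = 8 × 9 = 72. M₁ = 9, y₁ ≡ 1 (mod 8). M₂ = 8, y₂ ≡ 8 (mod 9). x = 6×9×1 + 4×8×8 ≡ 22 (mod 72). The smallest positive such number is 22.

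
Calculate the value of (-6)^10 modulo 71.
(-6) ≡ 65 (mod 71). 10 = 8 + 2 (binary 1010). Repeated squaring mod 71: 65^1 ≡ 65; 65^2 ≡ 65² = 4225 ≡ 36; 65^4 ≡ 36² = 1296 ≡ 18; 65^8 ≡ 18² = 324 ≡ 40. Multiply: (-6)^10 ≡ 65^8 × 65^2 ≡ 40 × 36 (mod 71): 40 × 36 = 1440 ≡ 20. So (-6)^10 ≡ 20 (mod 71).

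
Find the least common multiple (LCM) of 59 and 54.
3186

First find GCD(59, 54) using the Euclidean algorithm:
59 = 1 × 54 + 5
54 = 10 × 5 + 4
5 = 1 × 4 + 1
4 = 4 × 1 + 0
GCD(59, 54) = 1

LCM formula: LCM(a, b) = (a × b) / GCD(a, b)
LCM(59, 54) = (59 × 54) / 1
LCM(59, 54) = 3186 / 1
LCM(59, 54) = 3186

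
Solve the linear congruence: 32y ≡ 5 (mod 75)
40

Since gcd(32, 75) = 1 divides 5, a solution exists.
Multiply both sides by the inverse of 32 mod 75:
  32^(-1) mod 75 = 68
  x ≡ 68 × 5 ≡ 340 ≡ 40 (mod 75)
Verification: 32 × 40 = 1280 = 17 × 75 + 5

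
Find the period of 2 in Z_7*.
Powers of 2 mod 7: 2^1≡2, 2^2≡4, 2^3≡1. Order = 3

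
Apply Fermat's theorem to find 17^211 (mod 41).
By Fermat: 17^{40} ≡ 1 (mod 41). 211 = 5×40 + 11. So 17^{211} ≡ 17^{11} ≡ 11 (mod 41)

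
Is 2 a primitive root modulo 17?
No

To verify, check if 2^(16/q) ≢ 1 (mod 17) for each prime divisor q of 16
Divisors of 16 = 16: [1, 2, 4, 8, 16]
  2^(16/2) = 2^8 ≡ 1 (mod 17)
Conclusion: 2 is not a primitive root modulo 17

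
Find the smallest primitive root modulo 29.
2

A primitive root g modulo p has order p-1 = 28
Prime divisors of 28: [2, 7]
g is a primitive root iff g^(28/q) ≢ 1 (mod 29) for each prime divisor q
Testing small values:
  g = 2: 2^14 ≡ 28, 2^4 ≡ 16 (mod 29) → none is 1, primitive root!
The smallest primitive root is 2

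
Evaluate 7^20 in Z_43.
Using repeated squaring. 20 = 16 + 4 (binary 10100). Repeated squaring mod 43: 7^1 ≡ 7; 7^2 ≡ 7² = 49 ≡ 6; 7^4 ≡ 6² = 36 ≡ 36; 7^8 ≡ 36² = 1296 ≡ 6; 7^16 ≡ 6² = 36 ≡ 36. Multiply: 7^20 = 7^16 × 7^4 ≡ 36 × 36 (mod 43): 36 × 36 = 1296 ≡ 6. So 7^20 ≡ 6 (mod 43).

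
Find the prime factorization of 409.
409

Divide by primes starting from smallest:
409 ÷ 409 = 1

409 = 409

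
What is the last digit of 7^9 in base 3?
7 ≡ 1 (mod 3). 9 = 8 + 1 (binary 1001). Repeated squaring mod 3: 1^1 ≡ 1; 1^2 ≡ 1² = 1 ≡ 1; 1^4 ≡ 1² = 1 ≡ 1; 1^8 ≡ 1² = 1 ≡ 1. Multiply: 7^9 ≡ 1^8 × 1^1 ≡ 1 × 1 (mod 3): 1 × 1 = 1 ≡ 1. So 7^9 ≡ 1 (mod 3).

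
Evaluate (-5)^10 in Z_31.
(-5) ≡ 26 (mod 31). 10 = 8 + 2 (binary 1010). Repeated squaring mod 31: 26^1 ≡ 26; 26^2 ≡ 26² = 676 ≡ 25; 26^4 ≡ 25² = 625 ≡ 5; 26^8 ≡ 5² = 25 ≡ 25. Multiply: (-5)^10 ≡ 26^8 × 26^2 ≡ 25 × 25 (mod 31): 25 × 25 = 625 ≡ 5. So (-5)^10 ≡ 5 (mod 31).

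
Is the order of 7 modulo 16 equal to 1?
No, the actual order is 2, not 1.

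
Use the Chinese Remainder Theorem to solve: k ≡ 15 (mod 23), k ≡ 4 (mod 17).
38

Using the Chinese Remainder Theorem:
M = product of moduli = 391
For equation 1: M_1 = 17, 17 ≡ 17 (mod 23), inverse of 17 mod 23 is 19 (check: 17 × 19 = 323 ≡ 1 (mod 23))
For equation 2: M_2 = 23, 23 ≡ 6 (mod 17), inverse of 23 mod 17 is 3 (check: 6 × 3 = 18 ≡ 1 (mod 17))
Combine: k ≡ Σ r_i×M_i×(M_i⁻¹ mod m_i) = 15×17×19 + 4×23×3 = 4845 + 276 = 5121
5121 mod 391 = 38
k ≡ 38 (mod 391)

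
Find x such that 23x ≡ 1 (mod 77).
67

Since gcd(23, 77) = 1 divides 1, a solution exists.
Multiply both sides by the inverse of 23 mod 77:
  23^(-1) mod 77 = 67
  x ≡ 67 × 1 ≡ 67 ≡ 67 (mod 77)
Verification: 23 × 67 = 1541 = 20 × 77 + 1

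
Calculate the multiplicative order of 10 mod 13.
Powers of 10 mod 13: 10^1≡10, 10^2≡9, 10^3≡12, 10^4≡3, 10^5≡4, 10^6≡1. Order = 6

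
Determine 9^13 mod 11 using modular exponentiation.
Using Fermat: 9^{10} ≡ 1 (mod 11). 13 ≡ 3 (mod 10). So 9^{13} ≡ 9^{3} ≡ 3 (mod 11)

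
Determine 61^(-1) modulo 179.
61^(-1) ≡ 135 (mod 179). Verification: 61 × 135 = 8235 ≡ 1 (mod 179)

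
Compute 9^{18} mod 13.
1

Using successive squaring:
Binary expansion of 18: 10010
Powers of 9 mod 13 (each is the square of the previous):
  9^1 ≡ 9 (mod 13)
  9^2 ≡ 9² = 81 ≡ 3 (mod 13)
  9^4 ≡ 3² = 9 ≡ 9 (mod 13)
  9^8 ≡ 9² = 81 ≡ 3 (mod 13)
  9^16 ≡ 3² = 9 ≡ 9 (mod 13)
18 = 16 + 2, so 9^18 = 9^16 × 9^2 ≡ 9 × 3 (mod 13)
Multiplying step by step:
  9 × 3 = 27 ≡ 1 (mod 13)
Result: 9^18 ≡ 1 (mod 13)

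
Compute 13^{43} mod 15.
7

Using successive squaring:
Binary expansion of 43: 101011
Powers of 13 mod 15 (each is the square of the previous):
  13^1 ≡ 13 (mod 15)
  13^2 ≡ 13² = 169 ≡ 4 (mod 15)
  13^4 ≡ 4² = 16 ≡ 1 (mod 15)
  13^8 ≡ 1² = 1 ≡ 1 (mod 15)
  13^16 ≡ 1² = 1 ≡ 1 (mod 15)
  13^32 ≡ 1² = 1 ≡ 1 (mod 15)
43 = 32 + 8 + 2 + 1, so 13^43 = 13^32 × 13^8 × 13^2 × 13^1 ≡ 1 × 1 × 4 × 13 (mod 15)
Multiplying step by step:
  1 × 1 = 1 ≡ 1 (mod 15)
  1 × 4 = 4 ≡ 4 (mod 15)
  4 × 13 = 52 ≡ 7 (mod 15)
Result: 13^43 ≡ 7 (mod 15)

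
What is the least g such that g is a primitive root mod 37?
p - 1 = 36 has prime divisors 2, 3. h is a primitive root mod 37 iff h^(36/q) ≢ 1 (mod 37) for each such q.
h = 2: 2^18 ≡ 36, 2^12 ≡ 26 (mod 37); none is 1, so 2 has order 36 and is a primitive root.
The smallest primitive root mod 37 is g = 2.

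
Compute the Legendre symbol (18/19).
(18/19) = 18^{9} mod 19 = -1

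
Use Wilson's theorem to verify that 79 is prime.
(78)! mod 79 = 78. Since this equals -1 (mod 79), Wilson confirms 79 is prime.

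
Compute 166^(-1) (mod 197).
166^(-1) ≡ 108 (mod 197). Verification: 166 × 108 = 17928 ≡ 1 (mod 197)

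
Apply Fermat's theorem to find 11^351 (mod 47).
By Fermat: 11^{46} ≡ 1 (mod 47). 351 ≡ 29 (mod 46). So 11^{351} ≡ 11^{29} ≡ 10 (mod 47)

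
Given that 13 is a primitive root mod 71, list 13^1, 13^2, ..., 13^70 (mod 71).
g^1, g^2, ..., g^{70} mod 71: {13, 27, 67, 19, 34, 16, 66, 6, 7, 20, 47, 43, 62, 25, 41, 36, 42, 49, 69, 45, 17, 8, 33, 3, 39, 10, 59, 57, 31, 48, 56, 18, 21, 60, 70, 58, 44, 4, 52, 37, 55, 5, 65, 64, 51, 24, 28, 9, 46, 30, 35, 29, 22, 2, 26, 54, 63, 38, 68, 32, 61, 12, 14, 40, 23, 15, 53, 50, 11, 1}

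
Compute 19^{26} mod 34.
21

Using successive squaring:
Binary expansion of 26: 11010
Powers of 19 mod 34 (each is the square of the previous):
  19^1 ≡ 19 (mod 34)
  19^2 ≡ 19² = 361 ≡ 21 (mod 34)
  19^4 ≡ 21² = 441 ≡ 33 (mod 34)
  19^8 ≡ 33² = 1089 ≡ 1 (mod 34)
  19^16 ≡ 1² = 1 ≡ 1 (mod 34)
26 = 16 + 8 + 2, so 19^26 = 19^16 × 19^8 × 19^2 ≡ 1 × 1 × 21 (mod 34)
Multiplying step by step:
  1 × 1 = 1 ≡ 1 (mod 34)
  1 × 21 = 21 ≡ 21 (mod 34)
Result: 19^26 ≡ 21 (mod 34)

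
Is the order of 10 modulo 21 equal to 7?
No, the actual order is 6, not 7.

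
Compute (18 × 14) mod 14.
0

(18 × 14) = 252
252 mod 14 = 0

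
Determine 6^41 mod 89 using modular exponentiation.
Using repeated squaring. 41 = 32 + 8 + 1 (binary 101001). Repeated squaring mod 89: 6^1 ≡ 6; 6^2 ≡ 6² = 36 ≡ 36; 6^4 ≡ 36² = 1296 ≡ 50; 6^8 ≡ 50² = 2500 ≡ 8; 6^16 ≡ 8² = 64 ≡ 64; 6^32 ≡ 64² = 4096 ≡ 2. Multiply: 6^41 = 6^32 × 6^8 × 6^1 ≡ 2 × 8 × 6 (mod 89): 2 × 8 = 16 ≡ 16; 16 × 6 = 96 ≡ 7. So 6^41 ≡ 7 (mod 89).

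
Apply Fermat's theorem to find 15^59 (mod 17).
By Fermat: 15^{16} ≡ 1 (mod 17). 59 = 3×16 + 11. So 15^{59} ≡ 15^{11} ≡ 9 (mod 17)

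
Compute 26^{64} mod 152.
64

Using successive squaring:
Binary expansion of 64: 1000000
Powers of 26 mod 152 (each is the square of the previous):
  26^1 ≡ 26 (mod 152)
  26^2 ≡ 26² = 676 ≡ 68 (mod 152)
  26^4 ≡ 68² = 4624 ≡ 64 (mod 152)
  26^8 ≡ 64² = 4096 ≡ 144 (mod 152)
  26^16 ≡ 144² = 20736 ≡ 64 (mod 152)
  26^32 ≡ 64² = 4096 ≡ 144 (mod 152)
  26^64 ≡ 144² = 20736 ≡ 64 (mod 152)
64 is a power of 2, so 26^64 is the last square: ≡ 64 (mod 152)
Result: 26^64 ≡ 64 (mod 152)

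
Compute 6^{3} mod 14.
6

Using successive squaring:
Binary expansion of 3: 11
Powers of 6 mod 14 (each is the square of the previous):
  6^1 ≡ 6 (mod 14)
  6^2 ≡ 6² = 36 ≡ 8 (mod 14)
3 = 2 + 1, so 6^3 = 6^2 × 6^1 ≡ 8 × 6 (mod 14)
Multiplying step by step:
  8 × 6 = 48 ≡ 6 (mod 14)
Result: 6^3 ≡ 6 (mod 14)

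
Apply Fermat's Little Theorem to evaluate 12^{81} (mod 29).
12

By Fermat's Little Theorem, a^(p-1) ≡ 1 (mod p) for prime p and gcd(a, p) = 1
Here p = 29, so 12^28 ≡ 1 (mod 29)
We can reduce the exponent: 81 mod 28 = 25
So 12^81 ≡ 12^25 (mod 29)
Computing: 12^25 mod 29 = 12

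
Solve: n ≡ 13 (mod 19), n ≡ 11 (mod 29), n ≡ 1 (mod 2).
M = 19 × 29 × 2 = 1102. M₁ = 58, y₁ ≡ 1 (mod 19). M₂ = 38, y₂ ≡ 13 (mod 29). M₃ = 551, y₃ ≡ 1 (mod 2). n = 13×58×1 + 11×38×13 + 1×551×1 ≡ 127 (mod 1102)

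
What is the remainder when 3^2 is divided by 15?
2 = 2 (binary 10). Repeated squaring mod 15: 3^1 ≡ 3; 3^2 ≡ 3² = 9 ≡ 9. So 3^2 ≡ 9 (mod 15).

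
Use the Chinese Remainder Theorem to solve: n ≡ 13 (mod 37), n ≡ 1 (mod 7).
50

Using the Chinese Remainder Theorem:
M = product of moduli = 259
For equation 1: M_1 = 7, 7 ≡ 7 (mod 37), inverse of 7 mod 37 is 16 (check: 7 × 16 = 112 ≡ 1 (mod 37))
For equation 2: M_2 = 37, 37 ≡ 2 (mod 7), inverse of 37 mod 7 is 4 (check: 2 × 4 = 8 ≡ 1 (mod 7))
Combine: n ≡ Σ r_i×M_i×(M_i⁻¹ mod m_i) = 13×7×16 + 1×37×4 = 1456 + 148 = 1604
1604 mod 259 = 50
n ≡ 50 (mod 259)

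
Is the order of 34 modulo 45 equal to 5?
No, the actual order is 6, not 5.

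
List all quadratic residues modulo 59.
QRs mod 59: {1, 3, 4, 5, 7, 9, 12, 15, 16, 17, 19, 20, 21, 22, 25, 26, 27, 28, 29, 35, 36, 41, 45, 46, 48, 49, 51, 53, 57}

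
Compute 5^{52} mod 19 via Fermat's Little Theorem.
16

By Fermat's Little Theorem, a^(p-1) ≡ 1 (mod p) for prime p and gcd(a, p) = 1
Here p = 19, so 5^18 ≡ 1 (mod 19)
We can reduce the exponent: 52 mod 18 = 16
So 5^52 ≡ 5^16 (mod 19)
Computing: 5^16 mod 19 = 16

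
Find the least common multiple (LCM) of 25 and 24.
600

First find GCD(25, 24) using the Euclidean algorithm:
25 = 1 × 24 + 1
24 = 24 × 1 + 0
GCD(25, 24) = 1

LCM formula: LCM(a, b) = (a × b) / GCD(a, b)
LCM(25, 24) = (25 × 24) / 1
LCM(25, 24) = 600 / 1
LCM(25, 24) = 600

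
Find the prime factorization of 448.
2^6 × 7

Divide by primes starting from smallest:
448 ÷ 2 = 224
224 ÷ 2 = 112
112 ÷ 2 = 56
56 ÷ 2 = 28
28 ÷ 2 = 14
14 ÷ 2 = 7
7 ÷ 7 = 1

448 = 2^6 × 7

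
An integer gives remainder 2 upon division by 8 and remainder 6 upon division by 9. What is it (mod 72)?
M = 8 × 9 = 72. M₁ = 9, y₁ ≡ 1 (mod 8). M₂ = 8, y₂ ≡ 8 (mod 9). y = 2×9×1 + 6×8×8 ≡ 42 (mod 72). The smallest positive such number is 42.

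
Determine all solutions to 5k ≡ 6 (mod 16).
14

Since gcd(5, 16) = 1 divides 6, a solution exists.
Multiply both sides by the inverse of 5 mod 16:
  5^(-1) mod 16 = 13
  x ≡ 13 × 6 ≡ 78 ≡ 14 (mod 16)
Verification: 5 × 14 = 70 = 4 × 16 + 6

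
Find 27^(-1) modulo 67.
5

Using Extended Euclidean Algorithm:
gcd(27, 67) = 1
Bezout coefficients: 27 × 5 + 67 × -2 = 1
So 27 × 5 ≡ 1 (mod 67)
The inverse is 5 mod 67 = 5
Verification: 27 × 5 = 135 = 2 × 67 + 1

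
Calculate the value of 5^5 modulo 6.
5 = 4 + 1 (binary 101). Repeated squaring mod 6: 5^1 ≡ 5; 5^2 ≡ 5² = 25 ≡ 1; 5^4 ≡ 1² = 1 ≡ 1. Multiply: 5^5 = 5^4 × 5^1 ≡ 1 × 5 (mod 6): 1 × 5 = 5 ≡ 5. So 5^5 ≡ 5 (mod 6).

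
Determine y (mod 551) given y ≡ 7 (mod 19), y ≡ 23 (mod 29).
197

Using the Chinese Remainder Theorem:
M = product of moduli = 551
For equation 1: M_1 = 29, 29 ≡ 10 (mod 19), inverse of 29 mod 19 is 2 (check: 10 × 2 = 20 ≡ 1 (mod 19))
For equation 2: M_2 = 19, 19 ≡ 19 (mod 29), inverse of 19 mod 29 is 26 (check: 19 × 26 = 494 ≡ 1 (mod 29))
Combine: y ≡ Σ r_i×M_i×(M_i⁻¹ mod m_i) = 7×29×2 + 23×19×26 = 406 + 11362 = 11768
11768 mod 551 = 197
y ≡ 197 (mod 551)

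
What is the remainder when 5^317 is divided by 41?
Using Fermat: 5^{40} ≡ 1 (mod 41). 317 ≡ 37 (mod 40). So 5^{317} ≡ 5^{37} ≡ 21 (mod 41)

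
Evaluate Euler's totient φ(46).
22

Prime factorization: 46 = 2 × 23
Using the formula φ(n) = n × Π(1 - 1/p) for each prime factor p:
φ(46) = 46 × (1 - 1/2) × (1 - 1/23)
φ(46) = 22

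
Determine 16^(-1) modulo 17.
16^(-1) ≡ 16 (mod 17). Verification: 16 × 16 = 256 ≡ 1 (mod 17)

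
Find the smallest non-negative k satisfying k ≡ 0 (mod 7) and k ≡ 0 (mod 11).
M = 7 × 11 = 77. M₁ = 11, y₁ ≡ 2 (mod 7). M₂ = 7, y₂ ≡ 8 (mod 11). k = 0×11×2 + 0×7×8 ≡ 0 (mod 77)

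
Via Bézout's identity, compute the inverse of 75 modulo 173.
Extended GCD: 75(30) + 173(-13) = 1. So 75^(-1) ≡ 30 ≡ 30 (mod 173). Verify: 75 × 30 = 2250 ≡ 1 (mod 173)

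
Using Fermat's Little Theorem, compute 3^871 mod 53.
By Fermat: 3^{52} ≡ 1 (mod 53). 871 ≡ 39 (mod 52). So 3^{871} ≡ 3^{39} ≡ 23 (mod 53)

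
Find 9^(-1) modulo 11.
5

Using Extended Euclidean Algorithm:
gcd(9, 11) = 1
Bezout coefficients: 9 × 5 + 11 × -4 = 1
So 9 × 5 ≡ 1 (mod 11)
The inverse is 5 mod 11 = 5
Verification: 9 × 5 = 45 = 4 × 11 + 1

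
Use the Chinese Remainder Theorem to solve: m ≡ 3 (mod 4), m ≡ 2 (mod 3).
M = 4 × 3 = 12. M₁ = 3, y₁ ≡ 3 (mod 4). M₂ = 4, y₂ ≡ 1 (mod 3). m = 3×3×3 + 2×4×1 ≡ 11 (mod 12)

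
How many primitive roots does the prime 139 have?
Number of primitive roots mod 139 = φ(138) = 44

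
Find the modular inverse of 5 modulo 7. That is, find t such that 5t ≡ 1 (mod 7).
3

Using Extended Euclidean Algorithm:
gcd(5, 7) = 1
Bezout coefficients: 5 × 3 + 7 × -2 = 1
So 5 × 3 ≡ 1 (mod 7)
The inverse is 3 mod 7 = 3
Verification: 5 × 3 = 15 = 2 × 7 + 1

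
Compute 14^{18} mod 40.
16

Using successive squaring:
Binary expansion of 18: 10010
Powers of 14 mod 40 (each is the square of the previous):
  14^1 ≡ 14 (mod 40)
  14^2 ≡ 14² = 196 ≡ 36 (mod 40)
  14^4 ≡ 36² = 1296 ≡ 16 (mod 40)
  14^8 ≡ 16² = 256 ≡ 16 (mod 40)
  14^16 ≡ 16² = 256 ≡ 16 (mod 40)
18 = 16 + 2, so 14^18 = 14^16 × 14^2 ≡ 16 × 36 (mod 40)
Multiplying step by step:
  16 × 36 = 576 ≡ 16 (mod 40)
Result: 14^18 ≡ 16 (mod 40)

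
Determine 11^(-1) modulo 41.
11^(-1) ≡ 15 (mod 41). Verification: 11 × 15 = 165 ≡ 1 (mod 41)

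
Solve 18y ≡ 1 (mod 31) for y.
19

Using Extended Euclidean Algorithm:
gcd(18, 31) = 1
Bezout coefficients: 18 × -12 + 31 × 7 = 1
So 18 × -12 ≡ 1 (mod 31)
The inverse is -12 mod 31 = 19
Verification: 18 × 19 = 342 = 11 × 31 + 1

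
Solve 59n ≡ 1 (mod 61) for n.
30

Using Extended Euclidean Algorithm:
gcd(59, 61) = 1
Bezout coefficients: 59 × 30 + 61 × -29 = 1
So 59 × 30 ≡ 1 (mod 61)
The inverse is 30 mod 61 = 30
Verification: 59 × 30 = 1770 = 29 × 61 + 1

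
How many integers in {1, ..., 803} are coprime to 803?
720

Prime factorization: 803 = 11 × 73
Using the formula φ(n) = n × Π(1 - 1/p) for each prime factor p:
φ(803) = 803 × (1 - 1/11) × (1 - 1/73)
φ(803) = 720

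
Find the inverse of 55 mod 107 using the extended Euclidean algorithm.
Extended GCD: 55(-35) + 107(18) = 1. So 55^(-1) ≡ 72 ≡ 72 (mod 107). Verify: 55 × 72 = 3960 ≡ 1 (mod 107)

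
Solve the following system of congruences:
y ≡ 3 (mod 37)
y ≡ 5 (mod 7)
40

Using the Chinese Remainder Theorem:
M = product of moduli = 259
For equation 1: M_1 = 7, 7 ≡ 7 (mod 37), inverse of 7 mod 37 is 16 (check: 7 × 16 = 112 ≡ 1 (mod 37))
For equation 2: M_2 = 37, 37 ≡ 2 (mod 7), inverse of 37 mod 7 is 4 (check: 2 × 4 = 8 ≡ 1 (mod 7))
Combine: y ≡ Σ r_i×M_i×(M_i⁻¹ mod m_i) = 3×7×16 + 5×37×4 = 336 + 740 = 1076
1076 mod 259 = 40
y ≡ 40 (mod 259)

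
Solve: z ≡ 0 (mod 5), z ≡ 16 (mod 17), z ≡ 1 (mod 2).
M = 5 × 17 × 2 = 170. M₁ = 34, y₁ ≡ 4 (mod 5). M₂ = 10, y₂ ≡ 12 (mod 17). M₃ = 85, y₃ ≡ 1 (mod 2). z = 0×34×4 + 16×10×12 + 1×85×1 ≡ 135 (mod 170)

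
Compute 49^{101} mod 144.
97

Using successive squaring:
Binary expansion of 101: 1100101
Powers of 49 mod 144 (each is the square of the previous):
  49^1 ≡ 49 (mod 144)
  49^2 ≡ 49² = 2401 ≡ 97 (mod 144)
  49^4 ≡ 97² = 9409 ≡ 49 (mod 144)
  49^8 ≡ 49² = 2401 ≡ 97 (mod 144)
  49^16 ≡ 97² = 9409 ≡ 49 (mod 144)
  49^32 ≡ 49² = 2401 ≡ 97 (mod 144)
  49^64 ≡ 97² = 9409 ≡ 49 (mod 144)
101 = 64 + 32 + 4 + 1, so 49^101 = 49^64 × 49^32 × 49^4 × 49^1 ≡ 49 × 97 × 49 × 49 (mod 144)
Multiplying step by step:
  49 × 97 = 4753 ≡ 1 (mod 144)
  1 × 49 = 49 ≡ 49 (mod 144)
  49 × 49 = 2401 ≡ 97 (mod 144)
Result: 49^101 ≡ 97 (mod 144)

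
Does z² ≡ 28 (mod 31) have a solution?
By Euler's criterion: 28^{15} ≡ 1 (mod 31). Since this equals 1, 28 is a QR.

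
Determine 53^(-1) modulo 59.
53^(-1) ≡ 49 (mod 59). Verification: 53 × 49 = 2597 ≡ 1 (mod 59)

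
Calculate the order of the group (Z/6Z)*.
2

Prime factorization: 6 = 2 × 3
Using the formula φ(n) = n × Π(1 - 1/p) for each prime factor p:
φ(6) = 6 × (1 - 1/2) × (1 - 1/3)
φ(6) = 2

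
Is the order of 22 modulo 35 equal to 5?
No, the actual order is 4, not 5.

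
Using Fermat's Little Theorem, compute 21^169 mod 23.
By Fermat: 21^{22} ≡ 1 (mod 23). 169 = 7×22 + 15. So 21^{169} ≡ 21^{15} ≡ 7 (mod 23)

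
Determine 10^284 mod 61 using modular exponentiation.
Using Fermat: 10^{60} ≡ 1 (mod 61). 284 ≡ 44 (mod 60). So 10^{284} ≡ 10^{44} ≡ 56 (mod 61)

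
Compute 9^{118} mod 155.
111

Using successive squaring:
Binary expansion of 118: 1110110
Powers of 9 mod 155 (each is the square of the previous):
  9^1 ≡ 9 (mod 155)
  9^2 ≡ 9² = 81 ≡ 81 (mod 155)
  9^4 ≡ 81² = 6561 ≡ 51 (mod 155)
  9^8 ≡ 51² = 2601 ≡ 121 (mod 155)
  9^16 ≡ 121² = 14641 ≡ 71 (mod 155)
  9^32 ≡ 71² = 5041 ≡ 81 (mod 155)
  9^64 ≡ 81² = 6561 ≡ 51 (mod 155)
118 = 64 + 32 + 16 + 4 + 2, so 9^118 = 9^64 × 9^32 × 9^16 × 9^4 × 9^2 ≡ 51 × 81 × 71 × 51 × 81 (mod 155)
Multiplying step by step:
  51 × 81 = 4131 ≡ 101 (mod 155)
  101 × 71 = 7171 ≡ 41 (mod 155)
  41 × 51 = 2091 ≡ 76 (mod 155)
  76 × 81 = 6156 ≡ 111 (mod 155)
Result: 9^118 ≡ 111 (mod 155)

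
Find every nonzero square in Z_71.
QRs mod 71: {1, 2, 3, 4, 5, 6, 8, 9, 10, 12, 15, 16, 18, 19, 20, 24, 25, 27, 29, 30, 32, 36, 37, 38, 40, 43, 45, 48, 49, 50, 54, 57, 58, 60, 64}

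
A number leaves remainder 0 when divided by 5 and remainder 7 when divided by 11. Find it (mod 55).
M = 5 × 11 = 55. M₁ = 11, y₁ ≡ 1 (mod 5). M₂ = 5, y₂ ≡ 9 (mod 11). k = 0×11×1 + 7×5×9 ≡ 40 (mod 55)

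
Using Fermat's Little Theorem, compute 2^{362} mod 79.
73

By Fermat's Little Theorem, a^(p-1) ≡ 1 (mod p) for prime p and gcd(a, p) = 1
Here p = 79, so 2^78 ≡ 1 (mod 79)
We can reduce the exponent: 362 mod 78 = 50
So 2^362 ≡ 2^50 (mod 79)
Computing: 2^50 mod 79 = 73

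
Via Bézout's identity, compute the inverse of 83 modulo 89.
Extended GCD: 83(-15) + 89(14) = 1. So 83^(-1) ≡ 74 ≡ 74 (mod 89). Verify: 83 × 74 = 6142 ≡ 1 (mod 89)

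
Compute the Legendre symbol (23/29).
(23/29) = 23^{14} mod 29 = 1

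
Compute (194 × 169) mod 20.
6

(194 × 169) = 32786
32786 mod 20 = 6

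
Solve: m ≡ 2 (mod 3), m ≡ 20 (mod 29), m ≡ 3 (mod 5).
M = 3 × 29 × 5 = 435. M₁ = 145, y₁ ≡ 1 (mod 3). M₂ = 15, y₂ ≡ 2 (mod 29). M₃ = 87, y₃ ≡ 3 (mod 5). m = 2×145×1 + 20×15×2 + 3×87×3 ≡ 368 (mod 435)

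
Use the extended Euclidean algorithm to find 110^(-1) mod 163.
Extended GCD: 110(-40) + 163(27) = 1. So 110^(-1) ≡ 123 ≡ 123 (mod 163). Verify: 110 × 123 = 13530 ≡ 1 (mod 163)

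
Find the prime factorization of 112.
2^4 × 7

Divide by primes starting from smallest:
112 ÷ 2 = 56
56 ÷ 2 = 28
28 ÷ 2 = 14
14 ÷ 2 = 7
7 ÷ 7 = 1

112 = 2^4 × 7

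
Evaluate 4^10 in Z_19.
10 = 8 + 2 (binary 1010). Repeated squaring mod 19: 4^1 ≡ 4; 4^2 ≡ 4² = 16 ≡ 16; 4^4 ≡ 16² = 256 ≡ 9; 4^8 ≡ 9² = 81 ≡ 5. Multiply: 4^10 = 4^8 × 4^2 ≡ 5 × 16 (mod 19): 5 × 16 = 80 ≡ 4. So 4^10 ≡ 4 (mod 19).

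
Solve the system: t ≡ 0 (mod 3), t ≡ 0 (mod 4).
M = 3 × 4 = 12. M₁ = 4, y₁ ≡ 1 (mod 3). M₂ = 3, y₂ ≡ 3 (mod 4). t = 0×4×1 + 0×3×3 ≡ 0 (mod 12)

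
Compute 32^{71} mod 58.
26

Using successive squaring:
Binary expansion of 71: 1000111
Powers of 32 mod 58 (each is the square of the previous):
  32^1 ≡ 32 (mod 58)
  32^2 ≡ 32² = 1024 ≡ 38 (mod 58)
  32^4 ≡ 38² = 1444 ≡ 52 (mod 58)
  32^8 ≡ 52² = 2704 ≡ 36 (mod 58)
  32^16 ≡ 36² = 1296 ≡ 20 (mod 58)
  32^32 ≡ 20² = 400 ≡ 52 (mod 58)
  32^64 ≡ 52² = 2704 ≡ 36 (mod 58)
71 = 64 + 4 + 2 + 1, so 32^71 = 32^64 × 32^4 × 32^2 × 32^1 ≡ 36 × 52 × 38 × 32 (mod 58)
Multiplying step by step:
  36 × 52 = 1872 ≡ 16 (mod 58)
  16 × 38 = 608 ≡ 28 (mod 58)
  28 × 32 = 896 ≡ 26 (mod 58)
Result: 32^71 ≡ 26 (mod 58)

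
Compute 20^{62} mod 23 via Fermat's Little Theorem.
2

By Fermat's Little Theorem, a^(p-1) ≡ 1 (mod p) for prime p and gcd(a, p) = 1
Here p = 23, so 20^22 ≡ 1 (mod 23)
We can reduce the exponent: 62 mod 22 = 18
So 20^62 ≡ 20^18 (mod 23)
Computing: 20^18 mod 23 = 2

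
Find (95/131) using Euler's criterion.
(95/131) = 95^{65} mod 131 = -1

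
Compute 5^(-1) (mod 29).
5^(-1) ≡ 6 (mod 29). Verification: 5 × 6 = 30 ≡ 1 (mod 29)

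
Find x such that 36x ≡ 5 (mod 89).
57

Since gcd(36, 89) = 1 divides 5, a solution exists.
Multiply both sides by the inverse of 36 mod 89:
  36^(-1) mod 89 = 47
  x ≡ 47 × 5 ≡ 235 ≡ 57 (mod 89)
Verification: 36 × 57 = 2052 = 23 × 89 + 5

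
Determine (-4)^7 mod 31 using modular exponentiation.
(-4) ≡ 27 (mod 31). 7 = 4 + 2 + 1 (binary 111). Repeated squaring mod 31: 27^1 ≡ 27; 27^2 ≡ 27² = 729 ≡ 16; 27^4 ≡ 16² = 256 ≡ 8. Multiply: (-4)^7 ≡ 27^4 × 27^2 × 27^1 ≡ 8 × 16 × 27 (mod 31): 8 × 16 = 128 ≡ 4; 4 × 27 = 108 ≡ 15. So (-4)^7 ≡ 15 (mod 31).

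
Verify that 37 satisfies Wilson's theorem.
(36)! mod 37 = 36. Since this equals -1 (mod 37), Wilson confirms 37 is prime.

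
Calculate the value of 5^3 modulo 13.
3 = 2 + 1 (binary 11). Repeated squaring mod 13: 5^1 ≡ 5; 5^2 ≡ 5² = 25 ≡ 12. Multiply: 5^3 = 5^2 × 5^1 ≡ 12 × 5 (mod 13): 12 × 5 = 60 ≡ 8. So 5^3 ≡ 8 (mod 13).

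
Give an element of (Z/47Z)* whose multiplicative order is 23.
2 has order 23 mod 47 since 2^{23} ≡ 1 (mod 47) and no smaller power works.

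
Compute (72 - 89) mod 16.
15

(72 - 89) = -17
-17 mod 16 = 15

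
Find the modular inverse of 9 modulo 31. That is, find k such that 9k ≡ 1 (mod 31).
7

Using Extended Euclidean Algorithm:
gcd(9, 31) = 1
Bezout coefficients: 9 × 7 + 31 × -2 = 1
So 9 × 7 ≡ 1 (mod 31)
The inverse is 7 mod 31 = 7
Verification: 9 × 7 = 63 = 2 × 31 + 1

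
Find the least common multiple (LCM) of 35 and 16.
560

First find GCD(35, 16) using the Euclidean algorithm:
35 = 2 × 16 + 3
16 = 5 × 3 + 1
3 = 3 × 1 + 0
GCD(35, 16) = 1

LCM formula: LCM(a, b) = (a × b) / GCD(a, b)
LCM(35, 16) = (35 × 16) / 1
LCM(35, 16) = 560 / 1
LCM(35, 16) = 560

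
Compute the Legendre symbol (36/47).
(36/47) = 36^{23} mod 47 = 1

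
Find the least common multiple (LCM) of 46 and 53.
2438

First find GCD(46, 53) using the Euclidean algorithm:
46 = 0 × 53 + 46
53 = 1 × 46 + 7
46 = 6 × 7 + 4
7 = 1 × 4 + 3
4 = 1 × 3 + 1
3 = 3 × 1 + 0
GCD(46, 53) = 1

LCM formula: LCM(a, b) = (a × b) / GCD(a, b)
LCM(46, 53) = (46 × 53) / 1
LCM(46, 53) = 2438 / 1
LCM(46, 53) = 2438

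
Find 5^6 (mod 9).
6 = 4 + 2 (binary 110). Repeated squaring mod 9: 5^1 ≡ 5; 5^2 ≡ 5² = 25 ≡ 7; 5^4 ≡ 7² = 49 ≡ 4. Multiply: 5^6 = 5^4 × 5^2 ≡ 4 × 7 (mod 9): 4 × 7 = 28 ≡ 1. So 5^6 ≡ 1 (mod 9).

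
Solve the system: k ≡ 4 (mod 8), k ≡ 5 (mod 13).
M = 8 × 13 = 104. M₁ = 13, y₁ ≡ 5 (mod 8). M₂ = 8, y₂ ≡ 5 (mod 13). k = 4×13×5 + 5×8×5 ≡ 44 (mod 104)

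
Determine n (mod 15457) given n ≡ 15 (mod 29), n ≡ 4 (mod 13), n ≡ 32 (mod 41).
9585

Using the Chinese Remainder Theorem:
M = product of moduli = 15457
For equation 1: M_1 = 533, 533 ≡ 11 (mod 29), inverse of 533 mod 29 is 8 (check: 11 × 8 = 88 ≡ 1 (mod 29))
For equation 2: M_2 = 1189, 1189 ≡ 6 (mod 13), inverse of 1189 mod 13 is 11 (check: 6 × 11 = 66 ≡ 1 (mod 13))
For equation 3: M_3 = 377, 377 ≡ 8 (mod 41), inverse of 377 mod 41 is 36 (check: 8 × 36 = 288 ≡ 1 (mod 41))
Combine: n ≡ Σ r_i×M_i×(M_i⁻¹ mod m_i) = 15×533×8 + 4×1189×11 + 32×377×36 = 63960 + 52316 + 434304 = 550580
550580 mod 15457 = 9585
n ≡ 9585 (mod 15457)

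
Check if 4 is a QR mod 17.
By Euler's criterion: 4^{8} ≡ 1 (mod 17). Since this equals 1, 4 is a QR.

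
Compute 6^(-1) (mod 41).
7

Using Extended Euclidean Algorithm:
gcd(6, 41) = 1
Bezout coefficients: 6 × 7 + 41 × -1 = 1
So 6 × 7 ≡ 1 (mod 41)
The inverse is 7 mod 41 = 7
Verification: 6 × 7 = 42 = 1 × 41 + 1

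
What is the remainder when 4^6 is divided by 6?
6 = 4 + 2 (binary 110). Repeated squaring mod 6: 4^1 ≡ 4; 4^2 ≡ 4² = 16 ≡ 4; 4^4 ≡ 4² = 16 ≡ 4. Multiply: 4^6 = 4^4 × 4^2 ≡ 4 × 4 (mod 6): 4 × 4 = 16 ≡ 4. So 4^6 ≡ 4 (mod 6).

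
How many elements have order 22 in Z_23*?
Number of primitive roots mod 23 = φ(22) = 10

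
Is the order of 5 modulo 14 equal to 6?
Yes, ord_14(5) = 6.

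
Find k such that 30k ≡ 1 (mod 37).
30^(-1) ≡ 21 (mod 37). Verification: 30 × 21 = 630 ≡ 1 (mod 37)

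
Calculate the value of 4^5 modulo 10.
5 = 4 + 1 (binary 101). Repeated squaring mod 10: 4^1 ≡ 4; 4^2 ≡ 4² = 16 ≡ 6; 4^4 ≡ 6² = 36 ≡ 6. Multiply: 4^5 = 4^4 × 4^1 ≡ 6 × 4 (mod 10): 6 × 4 = 24 ≡ 4. So 4^5 ≡ 4 (mod 10).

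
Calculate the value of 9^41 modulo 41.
Using Fermat: 9^{40} ≡ 1 (mod 41). 41 ≡ 1 (mod 40). So 9^{41} ≡ 9^{1} ≡ 9 (mod 41)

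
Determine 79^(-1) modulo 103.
79^(-1) ≡ 30 (mod 103). Verification: 79 × 30 = 2370 ≡ 1 (mod 103)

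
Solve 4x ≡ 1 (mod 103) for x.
26

Using Extended Euclidean Algorithm:
gcd(4, 103) = 1
Bezout coefficients: 4 × 26 + 103 × -1 = 1
So 4 × 26 ≡ 1 (mod 103)
The inverse is 26 mod 103 = 26
Verification: 4 × 26 = 104 = 1 × 103 + 1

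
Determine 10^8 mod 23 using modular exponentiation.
8 = 8 (binary 1000). Repeated squaring mod 23: 10^1 ≡ 10; 10^2 ≡ 10² = 100 ≡ 8; 10^4 ≡ 8² = 64 ≡ 18; 10^8 ≡ 18² = 324 ≡ 2. So 10^8 ≡ 2 (mod 23).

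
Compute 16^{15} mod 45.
1

Using successive squaring:
Binary expansion of 15: 1111
Powers of 16 mod 45 (each is the square of the previous):
  16^1 ≡ 16 (mod 45)
  16^2 ≡ 16² = 256 ≡ 31 (mod 45)
  16^4 ≡ 31² = 961 ≡ 16 (mod 45)
  16^8 ≡ 16² = 256 ≡ 31 (mod 45)
15 = 8 + 4 + 2 + 1, so 16^15 = 16^8 × 16^4 × 16^2 × 16^1 ≡ 31 × 16 × 31 × 16 (mod 45)
Multiplying step by step:
  31 × 16 = 496 ≡ 1 (mod 45)
  1 × 31 = 31 ≡ 31 (mod 45)
  31 × 16 = 496 ≡ 1 (mod 45)
Result: 16^15 ≡ 1 (mod 45)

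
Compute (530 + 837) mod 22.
3

(530 + 837) = 1367
1367 mod 22 = 3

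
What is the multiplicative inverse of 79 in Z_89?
80

Using Extended Euclidean Algorithm:
gcd(79, 89) = 1
Bezout coefficients: 79 × -9 + 89 × 8 = 1
So 79 × -9 ≡ 1 (mod 89)
The inverse is -9 mod 89 = 80
Verification: 79 × 80 = 6320 = 71 × 89 + 1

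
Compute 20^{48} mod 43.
4

Using successive squaring:
Binary expansion of 48: 110000
Powers of 20 mod 43 (each is the square of the previous):
  20^1 ≡ 20 (mod 43)
  20^2 ≡ 20² = 400 ≡ 13 (mod 43)
  20^4 ≡ 13² = 169 ≡ 40 (mod 43)
  20^8 ≡ 40² = 1600 ≡ 9 (mod 43)
  20^16 ≡ 9² = 81 ≡ 38 (mod 43)
  20^32 ≡ 38² = 1444 ≡ 25 (mod 43)
48 = 32 + 16, so 20^48 = 20^32 × 20^16 ≡ 25 × 38 (mod 43)
Multiplying step by step:
  25 × 38 = 950 ≡ 4 (mod 43)
Result: 20^48 ≡ 4 (mod 43)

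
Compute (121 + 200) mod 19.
17

(121 + 200) = 321
321 mod 19 = 17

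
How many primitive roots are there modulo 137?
Number of primitive roots mod 137 = φ(136) = 64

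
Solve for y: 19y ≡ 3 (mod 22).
21

Since gcd(19, 22) = 1 divides 3, a solution exists.
Multiply both sides by the inverse of 19 mod 22:
  19^(-1) mod 22 = 7
  x ≡ 7 × 3 ≡ 21 ≡ 21 (mod 22)
Verification: 19 × 21 = 399 = 18 × 22 + 3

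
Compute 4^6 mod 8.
6 = 4 + 2 (binary 110). Repeated squaring mod 8: 4^1 ≡ 4; 4^2 ≡ 4² = 16 ≡ 0; 4^4 ≡ 0² = 0 ≡ 0. Multiply: 4^6 = 4^4 × 4^2 ≡ 0 × 0 (mod 8): 0 × 0 = 0 ≡ 0. So 4^6 ≡ 0 (mod 8).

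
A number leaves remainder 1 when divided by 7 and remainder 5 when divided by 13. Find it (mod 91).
M = 7 × 13 = 91. M₁ = 13, y₁ ≡ 6 (mod 7). M₂ = 7, y₂ ≡ 2 (mod 13). z = 1×13×6 + 5×7×2 ≡ 57 (mod 91)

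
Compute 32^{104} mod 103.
97

Using successive squaring:
Binary expansion of 104: 1101000
Powers of 32 mod 103 (each is the square of the previous):
  32^1 ≡ 32 (mod 103)
  32^2 ≡ 32² = 1024 ≡ 97 (mod 103)
  32^4 ≡ 97² = 9409 ≡ 36 (mod 103)
  32^8 ≡ 36² = 1296 ≡ 60 (mod 103)
  32^16 ≡ 60² = 3600 ≡ 98 (mod 103)
  32^32 ≡ 98² = 9604 ≡ 25 (mod 103)
  32^64 ≡ 25² = 625 ≡ 7 (mod 103)
104 = 64 + 32 + 8, so 32^104 = 32^64 × 32^32 × 32^8 ≡ 7 × 25 × 60 (mod 103)
Multiplying step by step:
  7 × 25 = 175 ≡ 72 (mod 103)
  72 × 60 = 4320 ≡ 97 (mod 103)
Result: 32^104 ≡ 97 (mod 103)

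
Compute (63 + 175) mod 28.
14

(63 + 175) = 238
238 mod 28 = 14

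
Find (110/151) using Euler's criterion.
(110/151) = 110^{75} mod 151 = 1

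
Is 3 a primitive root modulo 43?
Yes

To verify, check if 3^(42/q) ≢ 1 (mod 43) for each prime divisor q of 42
Divisors of 42 = 42: [1, 2, 3, 6, 7, 14, 21, 42]
  3^(42/2) = 3^21 ≡ 42 (mod 43)
  3^(42/3) = 3^14 ≡ 36 (mod 43)
  3^(42/7) = 3^6 ≡ 41 (mod 43)
Conclusion: 3 is a primitive root modulo 43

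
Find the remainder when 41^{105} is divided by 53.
By Fermat: 41^{52} ≡ 1 (mod 53). 105 = 2×52 + 1. So 41^{105} ≡ 41^{1} ≡ 41 (mod 53)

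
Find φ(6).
2

Prime factorization: 6 = 2 × 3
Using the formula φ(n) = n × Π(1 - 1/p) for each prime factor p:
φ(6) = 6 × (1 - 1/2) × (1 - 1/3)
φ(6) = 2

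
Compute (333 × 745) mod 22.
13

(333 × 745) = 248085
248085 mod 22 = 13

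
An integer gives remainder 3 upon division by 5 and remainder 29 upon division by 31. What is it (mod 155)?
M = 5 × 31 = 155. M₁ = 31, y₁ ≡ 1 (mod 5). M₂ = 5, y₂ ≡ 25 (mod 31). x = 3×31×1 + 29×5×25 ≡ 153 (mod 155). The smallest positive such number is 153.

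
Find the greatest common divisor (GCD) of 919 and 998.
1

Using the Euclidean algorithm:
919 = 0 × 998 + 919
998 = 1 × 919 + 79
919 = 11 × 79 + 50
79 = 1 × 50 + 29
50 = 1 × 29 + 21
29 = 1 × 21 + 8
21 = 2 × 8 + 5
8 = 1 × 5 + 3
5 = 1 × 3 + 2
3 = 1 × 2 + 1
2 = 2 × 1 + 0

GCD(919, 998) = 1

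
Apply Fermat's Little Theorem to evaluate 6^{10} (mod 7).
1

By Fermat's Little Theorem, a^(p-1) ≡ 1 (mod p) for prime p and gcd(a, p) = 1
Here p = 7, so 6^6 ≡ 1 (mod 7)
We can reduce the exponent: 10 mod 6 = 4
So 6^10 ≡ 6^4 (mod 7)
Computing: 6^4 mod 7 = 1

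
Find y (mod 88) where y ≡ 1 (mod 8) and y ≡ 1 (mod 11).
M = 8 × 11 = 88. M₁ = 11, y₁ ≡ 3 (mod 8). M₂ = 8, y₂ ≡ 7 (mod 11). y = 1×11×3 + 1×8×7 ≡ 1 (mod 88)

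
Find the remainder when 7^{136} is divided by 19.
By Fermat: 7^{18} ≡ 1 (mod 19). 136 = 7×18 + 10. So 7^{136} ≡ 7^{10} ≡ 7 (mod 19)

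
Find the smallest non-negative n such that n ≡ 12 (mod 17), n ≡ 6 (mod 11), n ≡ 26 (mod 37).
6353

Using the Chinese Remainder Theorem:
M = product of moduli = 6919
For equation 1: M_1 = 407, 407 ≡ 16 (mod 17), inverse of 407 mod 17 is 16 (check: 16 × 16 = 256 ≡ 1 (mod 17))
For equation 2: M_2 = 629, 629 ≡ 2 (mod 11), inverse of 629 mod 11 is 6 (check: 2 × 6 = 12 ≡ 1 (mod 11))
For equation 3: M_3 = 187, 187 ≡ 2 (mod 37), inverse of 187 mod 37 is 19 (check: 2 × 19 = 38 ≡ 1 (mod 37))
Combine: n ≡ Σ r_i×M_i×(M_i⁻¹ mod m_i) = 12×407×16 + 6×629×6 + 26×187×19 = 78144 + 22644 + 92378 = 193166
193166 mod 6919 = 6353
n ≡ 6353 (mod 6919)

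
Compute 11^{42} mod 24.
1

Using successive squaring:
Binary expansion of 42: 101010
Powers of 11 mod 24 (each is the square of the previous):
  11^1 ≡ 11 (mod 24)
  11^2 ≡ 11² = 121 ≡ 1 (mod 24)
  11^4 ≡ 1² = 1 ≡ 1 (mod 24)
  11^8 ≡ 1² = 1 ≡ 1 (mod 24)
  11^16 ≡ 1² = 1 ≡ 1 (mod 24)
  11^32 ≡ 1² = 1 ≡ 1 (mod 24)
42 = 32 + 8 + 2, so 11^42 = 11^32 × 11^8 × 11^2 ≡ 1 × 1 × 1 (mod 24)
Multiplying step by step:
  1 × 1 = 1 ≡ 1 (mod 24)
  1 × 1 = 1 ≡ 1 (mod 24)
Result: 11^42 ≡ 1 (mod 24)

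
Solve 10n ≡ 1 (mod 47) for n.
33

Using Extended Euclidean Algorithm:
gcd(10, 47) = 1
Bezout coefficients: 10 × -14 + 47 × 3 = 1
So 10 × -14 ≡ 1 (mod 47)
The inverse is -14 mod 47 = 33
Verification: 10 × 33 = 330 = 7 × 47 + 1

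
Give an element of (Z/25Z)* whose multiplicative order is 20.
2 has order 20 mod 25 since 2^{20} ≡ 1 (mod 25) and no smaller power works.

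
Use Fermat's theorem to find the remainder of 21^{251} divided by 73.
66

By Fermat's Little Theorem, a^(p-1) ≡ 1 (mod p) for prime p and gcd(a, p) = 1
Here p = 73, so 21^72 ≡ 1 (mod 73)
We can reduce the exponent: 251 mod 72 = 35
So 21^251 ≡ 21^35 (mod 73)
Computing: 21^35 mod 73 = 66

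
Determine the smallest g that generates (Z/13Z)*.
2

A primitive root g modulo p has order p-1 = 12
Prime divisors of 12: [2, 3]
g is a primitive root iff g^(12/q) ≢ 1 (mod 13) for each prime divisor q
Testing small values:
  g = 2: 2^6 ≡ 12, 2^4 ≡ 3 (mod 13) → none is 1, primitive root!
The smallest primitive root is 2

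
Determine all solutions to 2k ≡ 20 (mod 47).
10

Since gcd(2, 47) = 1 divides 20, a solution exists.
Multiply both sides by the inverse of 2 mod 47:
  2^(-1) mod 47 = 24
  x ≡ 24 × 20 ≡ 480 ≡ 10 (mod 47)
Verification: 2 × 10 = 20 = 0 × 47 + 20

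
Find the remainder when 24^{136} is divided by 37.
By Fermat: 24^{36} ≡ 1 (mod 37). 136 = 3×36 + 28. So 24^{136} ≡ 24^{28} ≡ 33 (mod 37)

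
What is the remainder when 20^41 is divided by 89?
Using repeated squaring. 41 = 32 + 8 + 1 (binary 101001). Repeated squaring mod 89: 20^1 ≡ 20; 20^2 ≡ 20² = 400 ≡ 44; 20^4 ≡ 44² = 1936 ≡ 67; 20^8 ≡ 67² = 4489 ≡ 39; 20^16 ≡ 39² = 1521 ≡ 8; 20^32 ≡ 8² = 64 ≡ 64. Multiply: 20^41 = 20^32 × 20^8 × 20^1 ≡ 64 × 39 × 20 (mod 89): 64 × 39 = 2496 ≡ 4; 4 × 20 = 80 ≡ 80. So 20^41 ≡ 80 (mod 89).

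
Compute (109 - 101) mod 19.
8

(109 - 101) = 8
8 mod 19 = 8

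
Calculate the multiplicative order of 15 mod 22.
Powers of 15 mod 22: 15^1≡15, 15^2≡5, 15^3≡9, 15^4≡3, 15^5≡1. Order = 5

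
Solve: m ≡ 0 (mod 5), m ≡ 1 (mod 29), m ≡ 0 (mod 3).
M = 5 × 29 × 3 = 435. M₁ = 87, y₁ ≡ 3 (mod 5). M₂ = 15, y₂ ≡ 2 (mod 29). M₃ = 145, y₃ ≡ 1 (mod 3). m = 0×87×3 + 1×15×2 + 0×145×1 ≡ 30 (mod 435)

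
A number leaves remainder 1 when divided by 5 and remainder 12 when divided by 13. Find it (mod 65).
M = 5 × 13 = 65. M₁ = 13, y₁ ≡ 2 (mod 5). M₂ = 5, y₂ ≡ 8 (mod 13). y = 1×13×2 + 12×5×8 ≡ 51 (mod 65)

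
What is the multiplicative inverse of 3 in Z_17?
3^(-1) ≡ 6 (mod 17). Verification: 3 × 6 = 18 ≡ 1 (mod 17)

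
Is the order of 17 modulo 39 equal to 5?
No, the actual order is 6, not 5.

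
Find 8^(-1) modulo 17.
15

Using Extended Euclidean Algorithm:
gcd(8, 17) = 1
Bezout coefficients: 8 × -2 + 17 × 1 = 1
So 8 × -2 ≡ 1 (mod 17)
The inverse is -2 mod 17 = 15
Verification: 8 × 15 = 120 = 7 × 17 + 1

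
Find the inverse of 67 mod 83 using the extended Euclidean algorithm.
Extended GCD: 67(-26) + 83(21) = 1. So 67^(-1) ≡ 57 ≡ 57 (mod 83). Verify: 67 × 57 = 3819 ≡ 1 (mod 83)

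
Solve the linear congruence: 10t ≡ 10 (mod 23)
1

Since gcd(10, 23) = 1 divides 10, a solution exists.
Multiply both sides by the inverse of 10 mod 23:
  10^(-1) mod 23 = 7
  x ≡ 7 × 10 ≡ 70 ≡ 1 (mod 23)
Verification: 10 × 1 = 10 = 0 × 23 + 10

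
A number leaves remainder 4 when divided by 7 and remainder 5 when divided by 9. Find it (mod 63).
M = 7 × 9 = 63. M₁ = 9, y₁ ≡ 4 (mod 7). M₂ = 7, y₂ ≡ 4 (mod 9). k = 4×9×4 + 5×7×4 ≡ 32 (mod 63)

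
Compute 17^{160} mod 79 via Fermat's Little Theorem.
18

By Fermat's Little Theorem, a^(p-1) ≡ 1 (mod p) for prime p and gcd(a, p) = 1
Here p = 79, so 17^78 ≡ 1 (mod 79)
We can reduce the exponent: 160 mod 78 = 4
So 17^160 ≡ 17^4 (mod 79)
Computing: 17^4 mod 79 = 18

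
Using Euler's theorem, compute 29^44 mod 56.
By Euler: 29^{24} ≡ 1 (mod 56) since gcd(29, 56) = 1. 44 = 1×24 + 20. So 29^{44} ≡ 29^{20} ≡ 1 (mod 56)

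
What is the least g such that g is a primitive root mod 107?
p - 1 = 106 has prime divisors 2, 53. h is a primitive root mod 107 iff h^(106/q) ≢ 1 (mod 107) for each such q.
h = 2: 2^53 ≡ 106, 2^2 ≡ 4 (mod 107); none is 1, so 2 has order 106 and is a primitive root.
The smallest primitive root mod 107 is g = 2.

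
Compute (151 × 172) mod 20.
12

(151 × 172) = 25972
25972 mod 20 = 12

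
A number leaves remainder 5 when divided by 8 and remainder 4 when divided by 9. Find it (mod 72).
M = 8 × 9 = 72. M₁ = 9, y₁ ≡ 1 (mod 8). M₂ = 8, y₂ ≡ 8 (mod 9). k = 5×9×1 + 4×8×8 ≡ 13 (mod 72)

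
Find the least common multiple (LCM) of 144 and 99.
1584

First find GCD(144, 99) using the Euclidean algorithm:
144 = 1 × 99 + 45
99 = 2 × 45 + 9
45 = 5 × 9 + 0
GCD(144, 99) = 9

LCM formula: LCM(a, b) = (a × b) / GCD(a, b)
LCM(144, 99) = (144 × 99) / 9
LCM(144, 99) = 14256 / 9
LCM(144, 99) = 1584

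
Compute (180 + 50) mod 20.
10

(180 + 50) = 230
230 mod 20 = 10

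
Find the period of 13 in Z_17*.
Powers of 13 mod 17: 13^1≡13, 13^2≡16, 13^3≡4, 13^4≡1. Order = 4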